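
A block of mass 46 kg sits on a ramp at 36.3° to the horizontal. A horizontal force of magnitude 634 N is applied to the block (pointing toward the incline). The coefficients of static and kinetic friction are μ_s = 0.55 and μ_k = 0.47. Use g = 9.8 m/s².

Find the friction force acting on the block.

f ≈ 244 N (down the incline)

Normal direction: N = m g cos θ + P sin θ = 738.6 N.
Parallel to the incline: P cos θ − m g sin θ = 511 − 266.9 = 244.1 N; the friction needed to balance this is 244.1 N acting down the slope.
The limit of static friction is μ_s N = 406.3 N.
|f_req| = 244.1 ≤ 406.3 N → the block is in equilibrium; friction equals the required value.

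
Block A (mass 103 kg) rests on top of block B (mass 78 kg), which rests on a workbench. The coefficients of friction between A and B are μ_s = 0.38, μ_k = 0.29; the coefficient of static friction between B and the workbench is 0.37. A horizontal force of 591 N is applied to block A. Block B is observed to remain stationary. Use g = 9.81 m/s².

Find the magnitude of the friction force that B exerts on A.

f ≈ 293 N

Normal force at the A–B interface: N₁ = m_A g = 1010 N.
Maximum static friction on A from B: μ_s N₁ = 0.38×1010 = 384 N.
P = 591 N exceeds that limit, so A slips over B and the interface friction becomes kinetic: f₁ = μ_k N₁ = 0.29×1010 = 293 N.
B experiences an equal 293 N forward from A (third law). B is in equilibrium, so the floor supplies f₂ = 293 N of static friction (limit μ_s(m_A+m_B)g = 657 N, not exceeded).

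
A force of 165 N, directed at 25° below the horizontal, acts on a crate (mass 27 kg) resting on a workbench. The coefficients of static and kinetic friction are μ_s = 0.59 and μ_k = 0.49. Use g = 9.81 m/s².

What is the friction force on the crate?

N = m g + P sin α = 264.9 + 165×sin 25° = 334.6 N.
Horizontally, friction must balance P cos α = 149.5 N.
μ_s N = 0.59 × 334.6 = 197.4 N.
Since 149.5 N does not exceed the limit, the crate stays at rest and f = 150 N.

f ≈ 150 N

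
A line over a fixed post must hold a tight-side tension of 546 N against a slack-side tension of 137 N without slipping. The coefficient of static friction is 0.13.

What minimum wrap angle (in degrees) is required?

T₂/T₁ = e^{μβ} → β = ln(T₂/T₁)/μ.
β = ln(546/137)/0.13 = 1.383/0.13 = 10.64 rad.
In degrees: β = 10.64 × 180/π = 609°.

β_min ≈ 609°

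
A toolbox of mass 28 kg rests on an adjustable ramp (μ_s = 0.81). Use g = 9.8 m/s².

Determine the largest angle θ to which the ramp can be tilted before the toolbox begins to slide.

At the slip threshold, m g sin θ = μ_s · m g cos θ, so tan θ = μ_s.
θ_max = arctan(0.81) = 39°.

θ_max ≈ 39°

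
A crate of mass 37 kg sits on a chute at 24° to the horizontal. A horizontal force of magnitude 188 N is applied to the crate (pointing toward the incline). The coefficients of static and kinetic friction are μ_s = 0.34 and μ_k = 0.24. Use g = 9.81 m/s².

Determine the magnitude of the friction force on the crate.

f ≈ 24.1 N (down the incline)

Resolve perpendicular to the incline: N = m g cos θ + P sin θ = 37×9.81×cos 24° + 188×sin 24° = 408.1 N.
Along the incline, the net driving force (taking up-slope positive) is P cos θ − m g sin θ = 171.7 − 147.6 = 24.11 N, so equilibrium requires friction f = -24.11 N (down-slope).
Maximum static friction: μ_s N = 0.34 × 408.1 = 138.7 N.
|f_req| = 24.11 ≤ 138.7 N → the crate is in equilibrium; friction equals the required value.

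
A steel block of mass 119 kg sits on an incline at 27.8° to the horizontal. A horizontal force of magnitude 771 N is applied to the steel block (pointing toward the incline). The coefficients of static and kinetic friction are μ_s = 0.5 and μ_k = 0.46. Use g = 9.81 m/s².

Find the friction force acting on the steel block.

f ≈ 138 N (down the incline)

The horizontal push has a component P sin θ into the surface, so N = m g cos θ + P sin θ = 1033 + 359.6 = 1392 N.
Along the incline, the net driving force (taking up-slope positive) is P cos θ − m g sin θ = 682 − 544.5 = 137.6 N, so equilibrium requires friction f = -137.6 N (down-slope).
Maximum static friction: μ_s N = 0.5 × 1392 = 696.1 N.
|f_req| = 137.6 ≤ 696.1 N → the steel block is in equilibrium; friction equals the required value.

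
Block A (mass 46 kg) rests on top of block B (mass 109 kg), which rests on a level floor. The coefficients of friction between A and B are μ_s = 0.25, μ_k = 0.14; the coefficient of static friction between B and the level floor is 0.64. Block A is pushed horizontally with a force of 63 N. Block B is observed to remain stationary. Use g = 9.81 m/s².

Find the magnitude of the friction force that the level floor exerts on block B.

Between the blocks, N₁ = m_A g = 451.3 N.
Maximum static friction on A from B: μ_s N₁ = 0.25×451.3 = 112.8 N.
P = 63 N is within that limit, so A and B move together (both at rest); the A–B friction is simply f₁ = P = 63 N.
B experiences an equal 63 N forward from A (third law). B is in equilibrium, so the floor supplies f₂ = 63 N of static friction (limit μ_s(m_A+m_B)g = 973.2 N, not exceeded).

f ≈ 63 N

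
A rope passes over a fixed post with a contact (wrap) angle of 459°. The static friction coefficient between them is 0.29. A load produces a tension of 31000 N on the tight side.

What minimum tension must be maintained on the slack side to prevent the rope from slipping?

T_min ≈ 3040 N

Capstan equation at impending slip: T_tight/T_slack = e^{μβ}.
β = 459° = 8.011 rad; e^{μβ} = e^{0.29×8.011} = 10.21.
T_slack = T_tight / e^{μβ} = 31000 / 10.21 = 3040 N.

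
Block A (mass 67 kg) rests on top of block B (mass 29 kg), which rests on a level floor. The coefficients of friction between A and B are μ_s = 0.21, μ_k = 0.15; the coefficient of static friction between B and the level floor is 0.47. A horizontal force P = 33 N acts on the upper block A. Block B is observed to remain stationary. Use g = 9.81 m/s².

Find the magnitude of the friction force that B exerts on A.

f ≈ 33 N

The normal force B exerts on A is simply A's weight, N₁ = 657.3 N.
So the A–B interface can sustain at most μ_s N₁ = 138 N of static friction.
Since P = 33 N ≤ 138 N, A does not slip on B; friction on A equals P = 33 N.
By Newton's third law B feels 33 N forward from A. With B stationary, the floor's static friction on B balances it: f₂ = 33 N (well within μ_s(m_A+m_B)g = 442.6 N).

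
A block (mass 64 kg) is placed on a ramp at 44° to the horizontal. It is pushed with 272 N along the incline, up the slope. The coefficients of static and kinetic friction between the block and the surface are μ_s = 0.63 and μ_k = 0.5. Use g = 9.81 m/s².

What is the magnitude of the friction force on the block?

f ≈ 164 N (up the incline)

The normal reaction is N = m g cos θ = 451.6 N.
The friction needed for equilibrium is m g sin θ − P = 436.1 − 272 = 164.1 N, measured positive up-slope.
Static friction can supply at most μ_s N = 284.5 N.
Since |164.1| ≤ 284.5 N, static friction is sufficient; f equals the required value, not μ_s N.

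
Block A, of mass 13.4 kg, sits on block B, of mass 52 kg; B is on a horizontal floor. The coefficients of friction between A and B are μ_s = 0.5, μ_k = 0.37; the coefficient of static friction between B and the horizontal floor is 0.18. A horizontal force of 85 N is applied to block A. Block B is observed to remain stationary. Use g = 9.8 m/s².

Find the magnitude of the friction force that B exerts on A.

Normal force at the A–B interface: N₁ = m_A g = 131.3 N.
Maximum static friction on A from B: μ_s N₁ = 0.5×131.3 = 65.66 N.
Since P = 85 N > 65.66 N, A slides on B; the A–B friction is kinetic: f₁ = μ_k N₁ = 0.37×131.3 = 48.6 N.
B experiences an equal 48.6 N forward from A (third law). B is in equilibrium, so the floor supplies f₂ = 48.6 N of static friction (limit μ_s(m_A+m_B)g = 115.4 N, not exceeded).

f ≈ 48.6 N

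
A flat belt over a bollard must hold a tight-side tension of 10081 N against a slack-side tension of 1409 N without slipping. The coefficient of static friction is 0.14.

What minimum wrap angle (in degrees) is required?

β_min ≈ 805°

T₂/T₁ = e^{μβ} → β = ln(T₂/T₁)/μ.
β = ln(10081/1409)/0.14 = 1.968/0.14 = 14.06 rad.
In degrees: β = 14.06 × 180/π = 805°.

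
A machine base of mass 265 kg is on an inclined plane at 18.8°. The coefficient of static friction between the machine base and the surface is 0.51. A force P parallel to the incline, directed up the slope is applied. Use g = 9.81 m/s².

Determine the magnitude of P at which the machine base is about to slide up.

At impending motion up the slope, friction acts down-slope at its limit: f = μ_s N.
P is parallel to the surface, so N = m g cos θ = 2460 N.
Along the incline: P = m g sin θ + μ_s N = 838 + 0.51×2460 = 2090 N.

P ≈ 2090 N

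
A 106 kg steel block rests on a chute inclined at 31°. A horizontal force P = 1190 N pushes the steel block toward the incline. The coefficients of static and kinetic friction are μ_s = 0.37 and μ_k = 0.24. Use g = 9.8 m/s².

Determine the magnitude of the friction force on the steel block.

f ≈ 485 N (down the incline)

Resolve perpendicular to the incline: N = m g cos θ + P sin θ = 106×9.8×cos 31° + 1190×sin 31° = 1503 N.
Parallel to the incline: P cos θ − m g sin θ = 1020 − 535 = 485 N; the friction needed to balance this is 485 N acting down the slope.
Maximum static friction: μ_s N = 0.37 × 1503 = 556.2 N.
|f_req| = 485 ≤ 556.2 N → the steel block is in equilibrium; friction equals the required value.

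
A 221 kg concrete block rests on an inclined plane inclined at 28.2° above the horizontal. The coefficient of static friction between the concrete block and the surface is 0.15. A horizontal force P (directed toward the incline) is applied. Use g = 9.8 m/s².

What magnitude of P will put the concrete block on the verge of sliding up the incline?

At impending motion up the slope, friction acts down-slope at its limit: f = μ_s N.
Perpendicular to the incline: N = m g cos θ + P sin θ.
Along the incline: P cos θ = m g sin θ + μ_s N = m g sin θ + μ_s (m g cos θ + P sin θ).
Solving, P (cos θ − μ_s sin θ) = m g (sin θ + μ_s cos θ), so P = 221×9.8×(sin 28.2° + 0.15 cos 28.2°)/(cos 28.2° − 0.15 sin 28.2°) = 2170×0.6047/0.8104 = 1620 N.

P ≈ 1620 N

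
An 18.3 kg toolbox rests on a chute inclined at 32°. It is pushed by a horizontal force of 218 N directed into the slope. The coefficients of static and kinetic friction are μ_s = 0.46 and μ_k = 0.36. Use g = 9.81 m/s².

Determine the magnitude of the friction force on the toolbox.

Normal direction: N = m g cos θ + P sin θ = 267.8 N.
Along the incline, the net driving force (taking up-slope positive) is P cos θ − m g sin θ = 184.9 − 95.13 = 89.74 N, so equilibrium requires friction f = -89.74 N (down-slope).
Maximum static friction: μ_s N = 0.46 × 267.8 = 123.2 N.
|f_req| = 89.74 ≤ 123.2 N → the toolbox is in equilibrium; friction equals the required value.

f ≈ 89.7 N (down the incline)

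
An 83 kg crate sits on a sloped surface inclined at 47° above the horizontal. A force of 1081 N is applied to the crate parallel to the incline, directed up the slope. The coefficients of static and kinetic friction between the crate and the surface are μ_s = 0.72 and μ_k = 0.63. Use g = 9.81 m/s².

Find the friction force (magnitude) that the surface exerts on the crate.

The normal reaction is N = m g cos θ = 555.3 N.
For equilibrium along the incline the friction force must supply f = m g sin θ − P = 595.5 − 1081 = -485.5 N (positive meaning up-slope).
Maximum static friction available: μ_s N = 0.72 × 555.3 = 399.8 N.
|-485.5| exceeds 399.8 N, so the crate slips up-slope; friction is kinetic, f = μ_k N = 0.63×555.3 = 350 N.

f ≈ 350 N (down the incline)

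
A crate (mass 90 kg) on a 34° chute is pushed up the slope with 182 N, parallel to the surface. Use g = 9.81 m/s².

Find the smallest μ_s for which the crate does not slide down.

μ_s,min ≈ 0.426

N = m g cos θ = 732 N.
Friction must make up the shortfall along the incline: f = m g sin θ − P = 493.7 − 182 = 311.7 N.
At the threshold f = μ_s N, so μ_s,min = 311.7/732 = 0.426.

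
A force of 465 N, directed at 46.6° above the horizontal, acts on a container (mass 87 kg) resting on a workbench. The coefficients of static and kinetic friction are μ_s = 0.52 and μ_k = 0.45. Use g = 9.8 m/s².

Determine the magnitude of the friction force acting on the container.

N = m g − P sin α = 852.6 − 465×sin 46.6° = 514.7 N.
Horizontally, friction must balance P cos α = 319.5 N.
μ_s N = 0.52 × 514.7 = 267.7 N.
The required friction exceeds μ_s N, so the container moves and f = μ_k N = 232 N.

f ≈ 232 N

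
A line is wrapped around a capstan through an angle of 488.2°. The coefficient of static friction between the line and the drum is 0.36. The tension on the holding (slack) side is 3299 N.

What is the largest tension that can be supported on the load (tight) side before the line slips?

T_max ≈ 70900 N

At impending slip the capstan equation gives T₂/T₁ = e^{μβ} with β in radians.
β = 488.2° × π/180 = 8.521 rad.
e^{μβ} = e^{0.36×8.521} = 21.49.
T₂ = T₁ · e^{μβ} = 3299 × 21.49 = 70900 N.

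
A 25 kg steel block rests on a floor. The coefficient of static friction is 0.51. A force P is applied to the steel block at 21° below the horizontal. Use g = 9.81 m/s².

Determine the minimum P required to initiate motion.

N = m g + P sin α (the push presses the steel block into the floor).
At impending slip, P cos α = μ_s N = μ_s (m g + P sin α).
Solving: P (cos α − μ_s sin α) = μ_s m g → P = 0.51×245/(cos 21° − 0.51 sin 21°) = 125/0.7508 = 167 N.

P ≈ 167 N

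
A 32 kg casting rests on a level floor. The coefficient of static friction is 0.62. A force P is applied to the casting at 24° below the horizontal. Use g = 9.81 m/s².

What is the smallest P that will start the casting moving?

N = m g + P sin α (the push presses the casting into the level floor).
At impending slip, P cos α = μ_s N = μ_s (m g + P sin α).
Solving: P (cos α − μ_s sin α) = μ_s m g → P = 0.62×314/(cos 24° − 0.62 sin 24°) = 195/0.6614 = 294 N.

P ≈ 294 N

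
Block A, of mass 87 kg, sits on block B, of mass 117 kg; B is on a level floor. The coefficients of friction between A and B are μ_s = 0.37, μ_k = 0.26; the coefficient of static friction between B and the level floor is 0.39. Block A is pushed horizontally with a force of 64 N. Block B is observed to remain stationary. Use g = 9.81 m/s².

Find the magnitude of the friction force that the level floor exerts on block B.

f ≈ 64 N

Between the blocks, N₁ = m_A g = 853.5 N.
So the A–B interface can sustain at most μ_s N₁ = 315.8 N of static friction.
P = 64 N is within that limit, so A and B move together (both at rest); the A–B friction is simply f₁ = P = 64 N.
By Newton's third law B feels 64 N forward from A. With B stationary, the floor's static friction on B balances it: f₂ = 64 N (well within μ_s(m_A+m_B)g = 780.5 N).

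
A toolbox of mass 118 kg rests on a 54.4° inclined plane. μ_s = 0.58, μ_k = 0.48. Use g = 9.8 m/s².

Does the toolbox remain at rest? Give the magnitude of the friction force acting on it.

f ≈ 323 N

N = m g cos θ = 673 N.
Down-slope weight component: m g sin θ = 940 N.
μ_s N = 390 N.
940 > 390 N, so it slides; kinetic friction f = μ_k N = 0.48×673 = 323 N.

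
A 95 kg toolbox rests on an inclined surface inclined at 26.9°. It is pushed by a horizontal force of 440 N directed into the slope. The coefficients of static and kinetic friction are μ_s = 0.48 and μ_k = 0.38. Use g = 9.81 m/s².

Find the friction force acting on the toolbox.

f ≈ 29.3 N (up the incline)

Normal direction: N = m g cos θ + P sin θ = 1030 N.
Along the incline, the net driving force (taking up-slope positive) is P cos θ − m g sin θ = 392.4 − 421.6 = -29.26 N, so equilibrium requires friction f = 29.26 N (up-slope).
Maximum static friction: μ_s N = 0.48 × 1030 = 494.5 N.
|f_req| = 29.26 ≤ 494.5 N → the toolbox is in equilibrium; friction equals the required value.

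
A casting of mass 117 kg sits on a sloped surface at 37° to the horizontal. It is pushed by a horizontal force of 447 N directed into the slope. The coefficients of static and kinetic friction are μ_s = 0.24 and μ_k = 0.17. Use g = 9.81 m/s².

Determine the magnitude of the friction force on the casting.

Normal direction: N = m g cos θ + P sin θ = 1186 N.
Parallel to the incline: P cos θ − m g sin θ = 357 − 690.7 = -333.8 N; the friction needed to balance this is 333.8 N acting up the slope.
The limit of static friction is μ_s N = 284.6 N.
|f_req| = 333.8 > 284.6 N → the casting slides down the incline; f = μ_k N = 0.17 × 1186 = 202 N.

f ≈ 202 N (up the incline)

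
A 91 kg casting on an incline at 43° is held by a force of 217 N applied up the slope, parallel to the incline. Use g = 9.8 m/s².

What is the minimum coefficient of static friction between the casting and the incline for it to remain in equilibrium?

μ_s,min ≈ 0.6

N = m g cos θ = 652.2 N.
Friction must make up the shortfall along the incline: f = m g sin θ − P = 608.2 − 217 = 391.2 N.
At the threshold f = μ_s N, so μ_s,min = 391.2/652.2 = 0.6.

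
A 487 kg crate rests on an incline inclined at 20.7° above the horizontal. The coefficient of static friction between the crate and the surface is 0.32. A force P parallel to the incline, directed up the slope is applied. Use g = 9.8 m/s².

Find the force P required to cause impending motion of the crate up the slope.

At impending motion up the slope, friction acts down-slope at its limit: f = μ_s N.
P is parallel to the surface, so N = m g cos θ = 4460 N.
Along the incline: P = m g sin θ + μ_s N = 1690 + 0.32×4460 = 3120 N.

P ≈ 3120 N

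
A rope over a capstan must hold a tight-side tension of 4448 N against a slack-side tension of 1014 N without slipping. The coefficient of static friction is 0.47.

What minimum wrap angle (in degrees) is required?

β_min ≈ 180°

T₂/T₁ = e^{μβ} → β = ln(T₂/T₁)/μ.
β = ln(4448/1014)/0.47 = 1.479/0.47 = 3.146 rad.
In degrees: β = 3.146 × 180/π = 180°.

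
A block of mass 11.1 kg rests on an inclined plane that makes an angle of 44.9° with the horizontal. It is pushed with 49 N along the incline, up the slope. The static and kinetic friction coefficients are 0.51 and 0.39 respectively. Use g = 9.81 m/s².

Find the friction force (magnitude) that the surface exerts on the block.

Normal force: N = m g cos θ = 11.1 × 9.81 × cos 44.9° = 77.13 N.
Parallel to the incline, ΣF = 0 gives f = m g sin θ − P = 76.86 − 49 = 27.86 N (up-slope positive).
Static friction can supply at most μ_s N = 39.34 N.
Since |27.86| ≤ 39.34 N, no slip — friction simply equals what equilibrium demands.

f ≈ 27.9 N (up the incline)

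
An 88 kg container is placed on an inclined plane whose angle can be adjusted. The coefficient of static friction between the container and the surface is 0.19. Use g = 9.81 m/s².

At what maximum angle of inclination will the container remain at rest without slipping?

At the slip threshold, m g sin θ = μ_s · m g cos θ, so tan θ = μ_s.
θ_max = arctan(0.19) = 10.8°.

θ_max ≈ 10.8°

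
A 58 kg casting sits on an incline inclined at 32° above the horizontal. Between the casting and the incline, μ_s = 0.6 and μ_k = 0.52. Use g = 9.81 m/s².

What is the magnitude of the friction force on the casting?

Perpendicular to the surface, N = m g cos θ = 58·9.81·cos 32° = 482.5 N.
Along the slope the weight component is m g sin θ = 301.5 N; friction must supply exactly this, acting up-slope.
The static-friction ceiling is μ_s N = 0.6 × 482.5 = 289.5 N.
Since |301.5| > 289.5 N, static friction cannot hold it; the casting slides down the incline and kinetic friction applies: f = μ_k N = 0.52 × 482.5 = 251 N.

f ≈ 251 N (up the incline)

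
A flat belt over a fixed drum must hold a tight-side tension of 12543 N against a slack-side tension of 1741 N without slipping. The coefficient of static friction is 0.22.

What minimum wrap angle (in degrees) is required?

T₂/T₁ = e^{μβ} → β = ln(T₂/T₁)/μ.
β = ln(12543/1741)/0.22 = 1.975/0.22 = 8.976 rad.
In degrees: β = 8.976 × 180/π = 514°.

β_min ≈ 514°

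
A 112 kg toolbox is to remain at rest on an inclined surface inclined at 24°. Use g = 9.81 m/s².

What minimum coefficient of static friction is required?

μ_s,min ≈ 0.445

At the slip threshold m g sin θ = μ_s m g cos θ, so μ_s,min = tan θ.
μ_s,min = tan 24° = 0.445.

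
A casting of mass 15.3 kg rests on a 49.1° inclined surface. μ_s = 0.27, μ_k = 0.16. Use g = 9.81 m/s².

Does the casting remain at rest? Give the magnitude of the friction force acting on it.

f ≈ 15.7 N

N = m g cos θ = 98.3 N.
Down-slope weight component: m g sin θ = 113 N.
μ_s N = 26.5 N.
113 > 26.5 N, so it slides; kinetic friction f = μ_k N = 0.16×98.3 = 15.7 N.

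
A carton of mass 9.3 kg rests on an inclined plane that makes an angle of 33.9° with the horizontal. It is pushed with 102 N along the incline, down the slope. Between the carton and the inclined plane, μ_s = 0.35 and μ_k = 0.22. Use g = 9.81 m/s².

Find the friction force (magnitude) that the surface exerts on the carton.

f ≈ 16.7 N (up the incline)

Perpendicular to the surface, N = m g cos θ = 9.3·9.81·cos 33.9° = 75.72 N.
For equilibrium along the incline the friction force must supply f = m g sin θ + P = 50.88 + 102 = 152.9 N (positive meaning up-slope).
Static friction can supply at most μ_s N = 26.5 N.
|152.9| exceeds 26.5 N, so the carton slips down-slope; friction is kinetic, f = μ_k N = 0.22×75.72 = 16.7 N.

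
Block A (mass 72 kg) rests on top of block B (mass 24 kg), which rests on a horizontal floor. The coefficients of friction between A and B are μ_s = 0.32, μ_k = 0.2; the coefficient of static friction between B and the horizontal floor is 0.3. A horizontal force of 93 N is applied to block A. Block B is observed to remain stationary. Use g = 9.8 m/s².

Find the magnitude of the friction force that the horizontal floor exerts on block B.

Between the blocks, N₁ = m_A g = 705.6 N.
So the A–B interface can sustain at most μ_s N₁ = 225.8 N of static friction.
P = 93 N is within that limit, so A and B move together (both at rest); the A–B friction is simply f₁ = P = 93 N.
B experiences an equal 93 N forward from A (third law). B is in equilibrium, so the floor supplies f₂ = 93 N of static friction (limit μ_s(m_A+m_B)g = 282.2 N, not exceeded).

f ≈ 93 N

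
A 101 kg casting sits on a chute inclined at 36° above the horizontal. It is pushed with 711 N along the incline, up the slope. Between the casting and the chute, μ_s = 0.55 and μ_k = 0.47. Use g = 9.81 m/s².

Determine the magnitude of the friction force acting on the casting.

The normal reaction is N = m g cos θ = 801.6 N.
Parallel to the incline, ΣF = 0 gives f = m g sin θ − P = 582.4 − 711 = -128.6 N (up-slope positive).
The static-friction ceiling is μ_s N = 0.55 × 801.6 = 440.9 N.
Since |-128.6| ≤ 440.9 N, no slip — friction simply equals what equilibrium demands.

f ≈ 129 N (down the incline)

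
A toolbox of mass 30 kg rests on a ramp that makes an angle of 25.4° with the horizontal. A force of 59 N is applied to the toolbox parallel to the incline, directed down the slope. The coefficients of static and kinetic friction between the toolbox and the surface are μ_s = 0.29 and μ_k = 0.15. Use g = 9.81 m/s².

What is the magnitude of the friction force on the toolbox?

f ≈ 39.9 N (up the incline)

Perpendicular to the surface, N = m g cos θ = 30·9.81·cos 25.4° = 265.9 N.
Parallel to the incline, ΣF = 0 gives f = m g sin θ + P = 126.2 + 59 = 185.2 N (up-slope positive).
Static friction can supply at most μ_s N = 77.1 N.
Since |185.2| > 77.1 N, static friction cannot hold it; the toolbox slides down the incline and kinetic friction applies: f = μ_k N = 0.15 × 265.9 = 39.9 N.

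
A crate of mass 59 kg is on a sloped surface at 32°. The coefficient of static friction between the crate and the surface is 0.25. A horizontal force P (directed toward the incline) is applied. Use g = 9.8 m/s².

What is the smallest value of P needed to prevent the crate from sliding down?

The crate tends to slide down (tan θ > μ_s), so at the point of impending slip friction acts up-slope at its limit: f = μ_s N.
Perpendicular to the incline: N = m g cos θ + P sin θ.
Along the incline: P cos θ + μ_s N = m g sin θ, i.e. P cos θ + μ_s (m g cos θ + P sin θ) = m g sin θ.
Solving, P (cos θ + μ_s sin θ) = m g (sin θ − μ_s cos θ), so P = 578×0.3179/0.9805 = 187 N.

P_min ≈ 187 N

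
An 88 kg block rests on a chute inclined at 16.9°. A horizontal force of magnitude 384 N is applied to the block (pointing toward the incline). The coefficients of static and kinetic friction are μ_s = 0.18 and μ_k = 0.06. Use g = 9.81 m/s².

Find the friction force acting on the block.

f ≈ 116 N (down the incline)

Resolve perpendicular to the incline: N = m g cos θ + P sin θ = 88×9.81×cos 16.9° + 384×sin 16.9° = 937.6 N.
Parallel to the incline: P cos θ − m g sin θ = 367.4 − 251 = 116.5 N; the friction needed to balance this is 116.5 N acting down the slope.
The limit of static friction is μ_s N = 168.8 N.
Since 116.5 N is within the 168.8 N limit, the block stays put and friction is exactly 116 N.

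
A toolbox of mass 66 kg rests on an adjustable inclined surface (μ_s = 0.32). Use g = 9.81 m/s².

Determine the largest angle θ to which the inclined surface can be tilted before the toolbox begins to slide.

At the slip threshold, m g sin θ = μ_s · m g cos θ, so tan θ = μ_s.
θ_max = arctan(0.32) = 17.7°.

θ_max ≈ 17.7°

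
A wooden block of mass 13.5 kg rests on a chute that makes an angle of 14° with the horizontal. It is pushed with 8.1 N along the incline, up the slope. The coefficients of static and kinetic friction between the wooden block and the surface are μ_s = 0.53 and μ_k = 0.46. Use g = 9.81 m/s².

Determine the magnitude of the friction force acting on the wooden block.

Perpendicular to the surface, N = m g cos θ = 13.5·9.81·cos 14° = 128.5 N.
The friction needed for equilibrium is m g sin θ − P = 32.04 − 8.1 = 23.94 N, measured positive up-slope.
Maximum static friction available: μ_s N = 0.53 × 128.5 = 68.11 N.
Since |23.94| ≤ 68.11 N, static friction is sufficient; f equals the required value, not μ_s N.

f ≈ 23.9 N (up the incline)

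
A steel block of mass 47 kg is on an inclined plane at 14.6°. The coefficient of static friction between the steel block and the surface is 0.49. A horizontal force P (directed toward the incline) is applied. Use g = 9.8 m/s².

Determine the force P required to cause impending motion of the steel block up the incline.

At impending motion up the slope, friction acts down-slope at its limit: f = μ_s N.
Perpendicular to the incline: N = m g cos θ + P sin θ.
Along the incline: P cos θ = m g sin θ + μ_s N = m g sin θ + μ_s (m g cos θ + P sin θ).
Solving, P (cos θ − μ_s sin θ) = m g (sin θ + μ_s cos θ), so P = 47×9.8×(sin 14.6° + 0.49 cos 14.6°)/(cos 14.6° − 0.49 sin 14.6°) = 461×0.7262/0.8442 = 396 N.

P ≈ 396 N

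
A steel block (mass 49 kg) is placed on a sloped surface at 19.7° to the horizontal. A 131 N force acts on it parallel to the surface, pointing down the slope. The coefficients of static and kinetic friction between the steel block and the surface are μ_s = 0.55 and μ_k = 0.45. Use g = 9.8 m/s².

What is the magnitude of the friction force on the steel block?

f ≈ 203 N (up the incline)

The normal reaction is N = m g cos θ = 452.1 N.
The friction needed for equilibrium is m g sin θ + P = 161.9 + 131 = 292.9 N, measured positive up-slope.
Maximum static friction available: μ_s N = 0.55 × 452.1 = 248.7 N.
|292.9| exceeds 248.7 N, so the steel block slips down-slope; friction is kinetic, f = μ_k N = 0.45×452.1 = 203 N.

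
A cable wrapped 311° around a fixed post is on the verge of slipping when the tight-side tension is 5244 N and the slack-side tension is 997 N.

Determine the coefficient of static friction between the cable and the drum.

T₂/T₁ = e^{μβ} → μ = ln(T₂/T₁)/β.
β = 311° = 5.428 rad.
μ = ln(5244/997)/5.428 = ln(5.26)/5.428 = 0.306.

μ ≈ 0.306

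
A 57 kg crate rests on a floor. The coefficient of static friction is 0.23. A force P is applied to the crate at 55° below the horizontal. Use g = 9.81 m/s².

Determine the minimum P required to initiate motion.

P ≈ 334 N

N = m g + P sin α (the push presses the crate into the floor).
At impending slip, P cos α = μ_s N = μ_s (m g + P sin α).
Solving: P (cos α − μ_s sin α) = μ_s m g → P = 0.23×559/(cos 55° − 0.23 sin 55°) = 129/0.3852 = 334 N.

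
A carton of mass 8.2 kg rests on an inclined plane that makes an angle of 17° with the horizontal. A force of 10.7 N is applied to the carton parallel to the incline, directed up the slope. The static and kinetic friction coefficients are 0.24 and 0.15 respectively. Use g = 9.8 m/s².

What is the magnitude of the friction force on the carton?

Perpendicular to the surface, N = m g cos θ = 8.2·9.8·cos 17° = 76.85 N.
Parallel to the incline, ΣF = 0 gives f = m g sin θ − P = 23.49 − 10.7 = 12.79 N (up-slope positive).
Static friction can supply at most μ_s N = 18.44 N.
Since |12.79| ≤ 18.44 N, the carton remains in static equilibrium and friction takes exactly the required value.

f ≈ 12.8 N (up the incline)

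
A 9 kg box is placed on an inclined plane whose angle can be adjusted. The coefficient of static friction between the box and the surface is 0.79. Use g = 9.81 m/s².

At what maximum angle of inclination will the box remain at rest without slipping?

θ_max ≈ 38.3°

At the slip threshold, m g sin θ = μ_s · m g cos θ, so tan θ = μ_s.
θ_max = arctan(0.79) = 38.3°.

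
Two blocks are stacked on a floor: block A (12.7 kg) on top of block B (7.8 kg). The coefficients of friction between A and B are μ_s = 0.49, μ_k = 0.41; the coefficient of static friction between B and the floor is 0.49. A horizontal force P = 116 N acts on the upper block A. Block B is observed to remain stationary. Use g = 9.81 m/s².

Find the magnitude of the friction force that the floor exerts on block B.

f ≈ 51.1 N

Normal force at the A–B interface: N₁ = m_A g = 124.6 N.
So the A–B interface can sustain at most μ_s N₁ = 61.05 N of static friction.
P = 116 N exceeds that limit, so A slips over B and the interface friction becomes kinetic: f₁ = μ_k N₁ = 0.41×124.6 = 51.1 N.
By Newton's third law B feels 51.1 N forward from A. With B stationary, the floor's static friction on B balances it: f₂ = 51.1 N (well within μ_s(m_A+m_B)g = 98.54 N).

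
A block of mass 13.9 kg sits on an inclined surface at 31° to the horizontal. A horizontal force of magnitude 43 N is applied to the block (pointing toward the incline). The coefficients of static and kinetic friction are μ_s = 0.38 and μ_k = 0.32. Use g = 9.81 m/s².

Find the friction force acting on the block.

f ≈ 33.4 N (up the incline)

Normal direction: N = m g cos θ + P sin θ = 139 N.
Parallel to the incline: P cos θ − m g sin θ = 36.86 − 70.23 = -33.37 N; the friction needed to balance this is 33.37 N acting up the slope.
The limit of static friction is μ_s N = 52.83 N.
Since 33.37 N is within the 52.83 N limit, the block stays put and friction is exactly 33.4 N.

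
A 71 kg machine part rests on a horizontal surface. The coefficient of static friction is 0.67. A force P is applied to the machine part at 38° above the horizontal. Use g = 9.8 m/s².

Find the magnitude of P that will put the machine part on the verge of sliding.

P ≈ 388 N

N = m g − P sin α (the pull lifts the machine part).
At impending slip, P cos α = μ_s N = μ_s (m g − P sin α).
Solving: P (cos α + μ_s sin α) = μ_s m g → P = 0.67×696/(cos 38° + 0.67 sin 38°) = 466/1.201 = 388 N.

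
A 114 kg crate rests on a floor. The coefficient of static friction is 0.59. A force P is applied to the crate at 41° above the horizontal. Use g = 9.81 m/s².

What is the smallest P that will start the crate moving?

N = m g − P sin α (the pull lifts the crate).
At impending slip, P cos α = μ_s N = μ_s (m g − P sin α).
Solving: P (cos α + μ_s sin α) = μ_s m g → P = 0.59×1120/(cos 41° + 0.59 sin 41°) = 660/1.142 = 578 N.

P ≈ 578 N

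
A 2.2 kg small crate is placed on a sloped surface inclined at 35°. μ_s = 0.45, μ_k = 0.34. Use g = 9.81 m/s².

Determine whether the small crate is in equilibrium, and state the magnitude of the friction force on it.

f ≈ 6.01 N

N = m g cos θ = 17.7 N.
Down-slope weight component: m g sin θ = 12.4 N.
μ_s N = 7.96 N.
12.4 > 7.96 N, so it slides; kinetic friction f = μ_k N = 0.34×17.7 = 6.01 N.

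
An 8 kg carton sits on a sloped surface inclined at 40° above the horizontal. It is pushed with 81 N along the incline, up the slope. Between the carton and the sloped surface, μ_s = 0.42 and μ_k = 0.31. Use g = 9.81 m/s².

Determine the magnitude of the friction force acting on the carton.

f ≈ 18.6 N (down the incline)

Normal force: N = m g cos θ = 8 × 9.81 × cos 40° = 60.12 N.
For equilibrium along the incline the friction force must supply f = m g sin θ − P = 50.45 − 81 = -30.55 N (positive meaning up-slope).
The static-friction ceiling is μ_s N = 0.42 × 60.12 = 25.25 N.
|-30.55| exceeds 25.25 N, so the carton slips up-slope; friction is kinetic, f = μ_k N = 0.31×60.12 = 18.6 N.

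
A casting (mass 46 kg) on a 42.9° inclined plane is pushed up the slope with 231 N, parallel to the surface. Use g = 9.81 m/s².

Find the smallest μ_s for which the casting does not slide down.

N = m g cos θ = 330.6 N.
Friction must make up the shortfall along the incline: f = m g sin θ − P = 307.2 − 231 = 76.18 N.
At the threshold f = μ_s N, so μ_s,min = 76.18/330.6 = 0.23.

μ_s,min ≈ 0.23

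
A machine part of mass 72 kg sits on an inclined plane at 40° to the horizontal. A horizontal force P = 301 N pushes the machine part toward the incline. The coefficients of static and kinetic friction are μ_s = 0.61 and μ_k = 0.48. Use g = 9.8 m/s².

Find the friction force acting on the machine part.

Resolve perpendicular to the incline: N = m g cos θ + P sin θ = 72×9.8×cos 40° + 301×sin 40° = 734 N.
Parallel to the incline: P cos θ − m g sin θ = 230.6 − 453.6 = -223 N; the friction needed to balance this is 223 N acting up the slope.
Maximum static friction: μ_s N = 0.61 × 734 = 447.7 N.
Since 223 N is within the 447.7 N limit, the machine part stays put and friction is exactly 223 N.

f ≈ 223 N (up the incline)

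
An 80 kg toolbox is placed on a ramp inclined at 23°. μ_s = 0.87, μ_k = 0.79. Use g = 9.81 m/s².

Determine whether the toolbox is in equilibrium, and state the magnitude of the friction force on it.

f ≈ 307 N

N = m g cos θ = 722 N.
Down-slope weight component: m g sin θ = 307 N.
μ_s N = 628 N.
307 ≤ 628 N, so it stays put; friction = 307 N.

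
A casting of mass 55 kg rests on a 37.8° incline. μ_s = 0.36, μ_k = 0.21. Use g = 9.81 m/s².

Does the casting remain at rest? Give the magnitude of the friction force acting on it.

N = m g cos θ = 426 N.
Down-slope weight component: m g sin θ = 331 N.
μ_s N = 153 N.
331 > 153 N, so it slides; kinetic friction f = μ_k N = 0.21×426 = 89.5 N.

f ≈ 89.5 N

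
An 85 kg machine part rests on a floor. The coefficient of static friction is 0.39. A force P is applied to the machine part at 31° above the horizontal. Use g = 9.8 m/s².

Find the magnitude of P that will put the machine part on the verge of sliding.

P ≈ 307 N

N = m g − P sin α (the pull lifts the machine part).
At impending slip, P cos α = μ_s N = μ_s (m g − P sin α).
Solving: P (cos α + μ_s sin α) = μ_s m g → P = 0.39×833/(cos 31° + 0.39 sin 31°) = 325/1.058 = 307 N.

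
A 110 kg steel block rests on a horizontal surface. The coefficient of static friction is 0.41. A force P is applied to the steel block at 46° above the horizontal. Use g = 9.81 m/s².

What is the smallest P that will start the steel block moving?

P ≈ 447 N

N = m g − P sin α (the pull lifts the steel block).
At impending slip, P cos α = μ_s N = μ_s (m g − P sin α).
Solving: P (cos α + μ_s sin α) = μ_s m g → P = 0.41×1080/(cos 46° + 0.41 sin 46°) = 442/0.9896 = 447 N.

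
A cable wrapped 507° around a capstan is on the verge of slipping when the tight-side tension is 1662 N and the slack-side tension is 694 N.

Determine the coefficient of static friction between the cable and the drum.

T₂/T₁ = e^{μβ} → μ = ln(T₂/T₁)/β.
β = 507° = 8.849 rad.
μ = ln(1662/694)/8.849 = ln(2.395)/8.849 = 0.0987.

μ ≈ 0.0987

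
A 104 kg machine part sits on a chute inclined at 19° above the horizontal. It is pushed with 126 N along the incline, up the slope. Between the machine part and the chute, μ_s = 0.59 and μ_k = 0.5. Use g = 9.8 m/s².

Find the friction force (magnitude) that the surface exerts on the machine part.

The normal reaction is N = m g cos θ = 963.7 N.
Parallel to the incline, ΣF = 0 gives f = m g sin θ − P = 331.8 − 126 = 205.8 N (up-slope positive).
The static-friction ceiling is μ_s N = 0.59 × 963.7 = 568.6 N.
Since |205.8| ≤ 568.6 N, static friction is sufficient; f equals the required value, not μ_s N.

f ≈ 206 N (up the incline)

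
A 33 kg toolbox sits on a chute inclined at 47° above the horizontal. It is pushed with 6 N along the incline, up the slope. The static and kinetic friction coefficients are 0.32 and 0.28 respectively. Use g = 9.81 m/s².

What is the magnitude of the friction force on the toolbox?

The normal reaction is N = m g cos θ = 220.8 N.
For equilibrium along the incline the friction force must supply f = m g sin θ − P = 236.8 − 6 = 230.8 N (positive meaning up-slope).
Static friction can supply at most μ_s N = 70.65 N.
|230.8| exceeds 70.65 N, so the toolbox slips down-slope; friction is kinetic, f = μ_k N = 0.28×220.8 = 61.8 N.

f ≈ 61.8 N (up the incline)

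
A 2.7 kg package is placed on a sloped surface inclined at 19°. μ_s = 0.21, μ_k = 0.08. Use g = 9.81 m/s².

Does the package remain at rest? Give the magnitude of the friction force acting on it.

f ≈ 2 N

N = m g cos θ = 25 N.
Down-slope weight component: m g sin θ = 8.62 N.
μ_s N = 5.26 N.
8.62 > 5.26 N, so it slides; kinetic friction f = μ_k N = 0.08×25 = 2 N.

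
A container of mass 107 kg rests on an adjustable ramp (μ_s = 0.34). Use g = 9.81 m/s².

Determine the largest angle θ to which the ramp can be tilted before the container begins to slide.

θ_max ≈ 18.8°

At the slip threshold, m g sin θ = μ_s · m g cos θ, so tan θ = μ_s.
θ_max = arctan(0.34) = 18.8°.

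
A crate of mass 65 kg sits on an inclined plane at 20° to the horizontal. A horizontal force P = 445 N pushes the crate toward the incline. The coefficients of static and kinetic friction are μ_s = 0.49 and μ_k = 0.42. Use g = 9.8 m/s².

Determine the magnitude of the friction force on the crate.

f ≈ 200 N (down the incline)

Resolve perpendicular to the incline: N = m g cos θ + P sin θ = 65×9.8×cos 20° + 445×sin 20° = 750.8 N.
Along the incline, the net driving force (taking up-slope positive) is P cos θ − m g sin θ = 418.2 − 217.9 = 200.3 N, so equilibrium requires friction f = -200.3 N (down-slope).
The limit of static friction is μ_s N = 367.9 N.
Since 200.3 N is within the 367.9 N limit, the crate stays put and friction is exactly 200 N.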